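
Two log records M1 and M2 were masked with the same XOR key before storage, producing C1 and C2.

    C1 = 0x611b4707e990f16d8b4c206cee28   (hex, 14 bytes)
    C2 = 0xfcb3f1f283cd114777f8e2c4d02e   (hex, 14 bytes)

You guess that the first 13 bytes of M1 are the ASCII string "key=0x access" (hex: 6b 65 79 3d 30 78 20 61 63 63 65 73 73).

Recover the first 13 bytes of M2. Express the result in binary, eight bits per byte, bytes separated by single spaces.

11110110 11001101 11001111 11001000 01011010 00100101 11000000 01001011 10011111 11010111 10100111 11011011 01001101

First, C1 ⊕ C2 = (M1 ⊕ K) ⊕ (M2 ⊕ K) = M1 ⊕ M2, so the key drops out. Then M2 = (M1 ⊕ M2) ⊕ M1 over the first 13 bytes.
byte 0: (61 XOR fc) XOR 6b = 9d XOR 6b = f6
byte 1: (1b XOR b3) XOR 65 = a8 XOR 65 = cd
byte 2: (47 XOR f1) XOR 79 = b6 XOR 79 = cf
byte 3: (07 XOR f2) XOR 3d = f5 XOR 3d = c8
byte 4: (e9 XOR 83) XOR 30 = 6a XOR 30 = 5a
byte 5: (90 XOR cd) XOR 78 = 5d XOR 78 = 25
byte 6: (f1 XOR 11) XOR 20 = e0 XOR 20 = c0
byte 7: (6d XOR 47) XOR 61 = 2a XOR 61 = 4b
byte 8: (8b XOR 77) XOR 63 = fc XOR 63 = 9f
byte 9: (4c XOR f8) XOR 63 = b4 XOR 63 = d7
byte 10: (20 XOR e2) XOR 65 = c2 XOR 65 = a7
byte 11: (6c XOR c4) XOR 73 = a8 XOR 73 = db
byte 12: (ee XOR d0) XOR 73 = 3e XOR 73 = 4d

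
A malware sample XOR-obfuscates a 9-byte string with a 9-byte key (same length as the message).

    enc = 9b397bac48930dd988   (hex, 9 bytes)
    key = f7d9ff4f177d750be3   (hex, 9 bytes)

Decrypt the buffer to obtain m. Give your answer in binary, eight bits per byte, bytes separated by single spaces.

01101100 11100000 10000100 11100011 01011111 11101110 01111000 11010010 01101011

155 ⊕ 247 = 108
 57 ⊕ 217 = 224
123 ⊕ 255 = 132
172 ⊕  79 = 227
 72 ⊕  23 =  95
147 ⊕ 125 = 238
 13 ⊕ 117 = 120
217 ⊕  11 = 210
136 ⊕ 227 = 107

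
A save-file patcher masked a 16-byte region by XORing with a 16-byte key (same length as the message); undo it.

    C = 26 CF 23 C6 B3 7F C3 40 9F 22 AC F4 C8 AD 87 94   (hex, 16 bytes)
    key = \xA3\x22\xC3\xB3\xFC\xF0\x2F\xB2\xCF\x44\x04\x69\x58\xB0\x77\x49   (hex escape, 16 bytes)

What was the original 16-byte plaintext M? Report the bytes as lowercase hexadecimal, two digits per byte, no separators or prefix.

XOR is its own inverse, so applying the key byte-wise gives the result directly.
26 XOR a3 = 85
cf XOR 22 = ed
23 XOR c3 = e0
c6 XOR b3 = 75
b3 XOR fc = 4f
7f XOR f0 = 8f
c3 XOR 2f = ec
40 XOR b2 = f2
9f XOR cf = 50
22 XOR 44 = 66
ac XOR 04 = a8
f4 XOR 69 = 9d
c8 XOR 58 = 90
ad XOR b0 = 1d
87 XOR 77 = f0
94 XOR 49 = dd

85ede0754f8fecf25066a89d901df0dd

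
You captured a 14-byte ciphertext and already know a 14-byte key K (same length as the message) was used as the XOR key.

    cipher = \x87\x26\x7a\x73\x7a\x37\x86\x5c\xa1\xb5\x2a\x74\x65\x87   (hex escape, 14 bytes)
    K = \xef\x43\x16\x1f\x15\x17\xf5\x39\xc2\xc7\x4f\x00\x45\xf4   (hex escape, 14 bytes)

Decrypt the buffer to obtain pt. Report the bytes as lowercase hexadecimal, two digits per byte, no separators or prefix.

135 xor 239 = 104
 38 xor  67 = 101
122 xor  22 = 108
115 xor  31 = 108
122 xor  21 = 111
 55 xor  23 =  32
134 xor 245 = 115
 92 xor  57 = 101
161 xor 194 =  99
181 xor 199 = 114
 42 xor  79 = 101
116 xor   0 = 116
101 xor  69 =  32
135 xor 244 = 115

68656c6c6f207365637265742073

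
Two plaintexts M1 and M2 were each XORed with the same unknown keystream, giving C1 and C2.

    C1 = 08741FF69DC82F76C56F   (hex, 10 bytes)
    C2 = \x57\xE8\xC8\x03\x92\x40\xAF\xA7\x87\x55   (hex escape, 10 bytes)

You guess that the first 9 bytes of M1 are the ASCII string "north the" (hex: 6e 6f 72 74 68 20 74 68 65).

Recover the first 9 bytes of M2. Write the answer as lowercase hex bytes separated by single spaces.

31 f3 a5 81 67 a8 f4 b9 27

First, C1 ⊕ C2 = (M1 ⊕ K) ⊕ (M2 ⊕ K) = M1 ⊕ M2, so the key drops out. Then M2 = (M1 ⊕ M2) ⊕ M1 over the first 9 bytes.
byte 0: (08 ^ 57) ^ 6e = 5f ^ 6e = 31
byte 1: (74 ^ e8) ^ 6f = 9c ^ 6f = f3
byte 2: (1f ^ c8) ^ 72 = d7 ^ 72 = a5
byte 3: (f6 ^ 03) ^ 74 = f5 ^ 74 = 81
byte 4: (9d ^ 92) ^ 68 = 0f ^ 68 = 67
byte 5: (c8 ^ 40) ^ 20 = 88 ^ 20 = a8
byte 6: (2f ^ af) ^ 74 = 80 ^ 74 = f4
byte 7: (76 ^ a7) ^ 68 = d1 ^ 68 = b9
byte 8: (c5 ^ 87) ^ 65 = 42 ^ 65 = 27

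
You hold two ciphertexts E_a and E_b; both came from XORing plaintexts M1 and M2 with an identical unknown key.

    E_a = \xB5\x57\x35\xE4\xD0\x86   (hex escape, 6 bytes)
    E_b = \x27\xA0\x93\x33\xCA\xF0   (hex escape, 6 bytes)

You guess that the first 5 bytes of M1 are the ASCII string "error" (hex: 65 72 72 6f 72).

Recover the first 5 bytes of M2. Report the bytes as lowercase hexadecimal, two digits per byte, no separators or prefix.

First, E_a ⊕ E_b = (M1 ⊕ K) ⊕ (M2 ⊕ K) = M1 ⊕ M2, so the key drops out. Then M2 = (M1 ⊕ M2) ⊕ M1 over the first 5 bytes.
byte 0: (b5 ^ 27) ^ 65 = 92 ^ 65 = f7
byte 1: (57 ^ a0) ^ 72 = f7 ^ 72 = 85
byte 2: (35 ^ 93) ^ 72 = a6 ^ 72 = d4
byte 3: (e4 ^ 33) ^ 6f = d7 ^ 6f = b8
byte 4: (d0 ^ ca) ^ 72 = 1a ^ 72 = 68

f785d4b868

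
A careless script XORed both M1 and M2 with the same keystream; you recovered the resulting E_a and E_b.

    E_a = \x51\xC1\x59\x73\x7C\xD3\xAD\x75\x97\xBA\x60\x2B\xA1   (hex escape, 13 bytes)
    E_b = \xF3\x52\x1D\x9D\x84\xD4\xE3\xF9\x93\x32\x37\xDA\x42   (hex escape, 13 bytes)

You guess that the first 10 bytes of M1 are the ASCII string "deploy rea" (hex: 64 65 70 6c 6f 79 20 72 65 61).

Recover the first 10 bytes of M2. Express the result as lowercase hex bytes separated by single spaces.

First, E_a ⊕ E_b = (M1 ⊕ K) ⊕ (M2 ⊕ K) = M1 ⊕ M2, so the key drops out. Then M2 = (M1 ⊕ M2) ⊕ M1 over the first 10 bytes.
byte 0: (51 xor f3) xor 64 = a2 xor 64 = c6
byte 1: (c1 xor 52) xor 65 = 93 xor 65 = f6
byte 2: (59 xor 1d) xor 70 = 44 xor 70 = 34
byte 3: (73 xor 9d) xor 6c = ee xor 6c = 82
byte 4: (7c xor 84) xor 6f = f8 xor 6f = 97
byte 5: (d3 xor d4) xor 79 = 07 xor 79 = 7e
byte 6: (ad xor e3) xor 20 = 4e xor 20 = 6e
byte 7: (75 xor f9) xor 72 = 8c xor 72 = fe
byte 8: (97 xor 93) xor 65 = 04 xor 65 = 61
byte 9: (ba xor 32) xor 61 = 88 xor 61 = e9

c6 f6 34 82 97 7e 6e fe 61 e9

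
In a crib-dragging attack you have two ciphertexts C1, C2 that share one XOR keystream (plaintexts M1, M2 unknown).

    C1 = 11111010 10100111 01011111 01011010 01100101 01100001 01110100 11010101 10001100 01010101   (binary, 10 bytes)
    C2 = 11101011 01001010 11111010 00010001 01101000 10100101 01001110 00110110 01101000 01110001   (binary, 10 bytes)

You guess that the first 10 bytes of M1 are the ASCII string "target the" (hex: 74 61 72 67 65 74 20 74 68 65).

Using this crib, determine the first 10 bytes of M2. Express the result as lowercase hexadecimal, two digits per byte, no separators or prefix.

658cd72c68b01a978c41

First, C1 ⊕ C2 = (M1 ⊕ K) ⊕ (M2 ⊕ K) = M1 ⊕ M2, so the key drops out. Then M2 = (M1 ⊕ M2) ⊕ M1 over the first 10 bytes.
byte 0: (fa ⊕ eb) ⊕ 74 = 11 ⊕ 74 = 65
byte 1: (a7 ⊕ 4a) ⊕ 61 = ed ⊕ 61 = 8c
byte 2: (5f ⊕ fa) ⊕ 72 = a5 ⊕ 72 = d7
byte 3: (5a ⊕ 11) ⊕ 67 = 4b ⊕ 67 = 2c
byte 4: (65 ⊕ 68) ⊕ 65 = 0d ⊕ 65 = 68
byte 5: (61 ⊕ a5) ⊕ 74 = c4 ⊕ 74 = b0
byte 6: (74 ⊕ 4e) ⊕ 20 = 3a ⊕ 20 = 1a
byte 7: (d5 ⊕ 36) ⊕ 74 = e3 ⊕ 74 = 97
byte 8: (8c ⊕ 68) ⊕ 68 = e4 ⊕ 68 = 8c
byte 9: (55 ⊕ 71) ⊕ 65 = 24 ⊕ 65 = 41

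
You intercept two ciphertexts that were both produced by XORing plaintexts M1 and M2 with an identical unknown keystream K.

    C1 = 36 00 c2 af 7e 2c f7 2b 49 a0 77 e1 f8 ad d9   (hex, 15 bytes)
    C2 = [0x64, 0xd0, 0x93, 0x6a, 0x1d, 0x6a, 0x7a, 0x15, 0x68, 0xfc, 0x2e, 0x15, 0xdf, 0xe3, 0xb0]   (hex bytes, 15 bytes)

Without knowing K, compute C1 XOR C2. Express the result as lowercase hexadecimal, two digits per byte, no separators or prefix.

C1 ⊕ C2 = (M1 ⊕ K) ⊕ (M2 ⊕ K) = M1 ⊕ M2 — the shared key cancels under XOR.
36 xor 64 = 52
00 xor d0 = d0
c2 xor 93 = 51
af xor 6a = c5
7e xor 1d = 63
2c xor 6a = 46
f7 xor 7a = 8d
2b xor 15 = 3e
49 xor 68 = 21
a0 xor fc = 5c
77 xor 2e = 59
e1 xor 15 = f4
f8 xor df = 27
ad xor e3 = 4e
d9 xor b0 = 69

52d051c563468d3e215c59f4274e69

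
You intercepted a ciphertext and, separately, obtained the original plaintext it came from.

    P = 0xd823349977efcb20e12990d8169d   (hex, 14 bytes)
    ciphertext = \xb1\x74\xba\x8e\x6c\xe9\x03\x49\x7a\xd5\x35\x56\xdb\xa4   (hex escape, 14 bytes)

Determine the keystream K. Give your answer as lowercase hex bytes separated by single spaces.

Since ciphertext = P ⊕ K, XORing both sides with P gives K = P ⊕ ciphertext.
216 ^ 177 = 105
 35 ^ 116 =  87
 52 ^ 186 = 142
153 ^ 142 =  23
119 ^ 108 =  27
239 ^ 233 =   6
203 ^   3 = 200
 32 ^  73 = 105
225 ^ 122 = 155
 41 ^ 213 = 252
144 ^  53 = 165
216 ^  86 = 142
 22 ^ 219 = 205
157 ^ 164 =  57

69 57 8e 17 1b 06 c8 69 9b fc a5 8e cd 39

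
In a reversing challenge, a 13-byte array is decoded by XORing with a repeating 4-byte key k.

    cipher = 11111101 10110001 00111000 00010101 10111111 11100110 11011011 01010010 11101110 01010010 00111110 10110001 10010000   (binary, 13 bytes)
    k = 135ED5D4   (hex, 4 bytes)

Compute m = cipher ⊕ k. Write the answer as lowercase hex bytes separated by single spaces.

The 4-byte key repeats, so the effective keystream is 13 5e d5 d4 13 5e d5 d4 13 5e d5 d4 13.
byte 0: fd ^ 13 = ee
byte 1: b1 ^ 5e = ef
byte 2: 38 ^ d5 = ed
byte 3: 15 ^ d4 = c1
byte 4: bf ^ 13 = ac
byte 5: e6 ^ 5e = b8
byte 6: db ^ d5 = 0e
byte 7: 52 ^ d4 = 86
byte 8: ee ^ 13 = fd
byte 9: 52 ^ 5e = 0c
byte 10: 3e ^ d5 = eb
byte 11: b1 ^ d4 = 65
byte 12: 90 ^ 13 = 83

ee ef ed c1 ac b8 0e 86 fd 0c eb 65 83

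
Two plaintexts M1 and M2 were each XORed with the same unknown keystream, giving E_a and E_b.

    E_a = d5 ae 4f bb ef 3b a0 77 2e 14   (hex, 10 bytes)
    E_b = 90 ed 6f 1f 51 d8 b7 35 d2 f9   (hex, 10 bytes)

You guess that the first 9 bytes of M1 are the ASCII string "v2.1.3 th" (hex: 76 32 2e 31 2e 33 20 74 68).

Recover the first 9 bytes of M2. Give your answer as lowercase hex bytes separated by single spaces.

33 71 0e 95 90 d0 37 36 94

First, E_a ⊕ E_b = (M1 ⊕ K) ⊕ (M2 ⊕ K) = M1 ⊕ M2, so the key drops out. Then M2 = (M1 ⊕ M2) ⊕ M1 over the first 9 bytes.
byte 0: (d5 XOR 90) XOR 76 = 45 XOR 76 = 33
byte 1: (ae XOR ed) XOR 32 = 43 XOR 32 = 71
byte 2: (4f XOR 6f) XOR 2e = 20 XOR 2e = 0e
byte 3: (bb XOR 1f) XOR 31 = a4 XOR 31 = 95
byte 4: (ef XOR 51) XOR 2e = be XOR 2e = 90
byte 5: (3b XOR d8) XOR 33 = e3 XOR 33 = d0
byte 6: (a0 XOR b7) XOR 20 = 17 XOR 20 = 37
byte 7: (77 XOR 35) XOR 74 = 42 XOR 74 = 36
byte 8: (2e XOR d2) XOR 68 = fc XOR 68 = 94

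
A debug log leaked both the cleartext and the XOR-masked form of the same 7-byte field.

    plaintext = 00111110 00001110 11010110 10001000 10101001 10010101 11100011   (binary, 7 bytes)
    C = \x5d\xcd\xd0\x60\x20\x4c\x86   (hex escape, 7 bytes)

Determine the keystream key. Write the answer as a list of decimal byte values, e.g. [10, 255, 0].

[99, 195, 6, 232, 137, 217, 101]

Since C = plaintext ⊕ key, XORing both sides with plaintext gives key = plaintext ⊕ C.
00111110 ⊕ 01011101 = 01100011
00001110 ⊕ 11001101 = 11000011
11010110 ⊕ 11010000 = 00000110
10001000 ⊕ 01100000 = 11101000
10101001 ⊕ 00100000 = 10001001
10010101 ⊕ 01001100 = 11011001
11100011 ⊕ 10000110 = 01100101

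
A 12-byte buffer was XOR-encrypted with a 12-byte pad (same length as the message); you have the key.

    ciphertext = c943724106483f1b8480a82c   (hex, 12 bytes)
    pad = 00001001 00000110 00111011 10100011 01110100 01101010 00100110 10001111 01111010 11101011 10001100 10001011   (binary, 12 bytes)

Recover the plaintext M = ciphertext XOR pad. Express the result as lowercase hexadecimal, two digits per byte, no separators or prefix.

c04549e272221994fe6b24a7

XOR is its own inverse, so applying the key byte-wise gives the result directly.
201 ^   9 = 192
 67 ^   6 =  69
114 ^  59 =  73
 65 ^ 163 = 226
  6 ^ 116 = 114
 72 ^ 106 =  34
 63 ^  38 =  25
 27 ^ 143 = 148
132 ^ 122 = 254
128 ^ 235 = 107
168 ^ 140 =  36
 44 ^ 139 = 167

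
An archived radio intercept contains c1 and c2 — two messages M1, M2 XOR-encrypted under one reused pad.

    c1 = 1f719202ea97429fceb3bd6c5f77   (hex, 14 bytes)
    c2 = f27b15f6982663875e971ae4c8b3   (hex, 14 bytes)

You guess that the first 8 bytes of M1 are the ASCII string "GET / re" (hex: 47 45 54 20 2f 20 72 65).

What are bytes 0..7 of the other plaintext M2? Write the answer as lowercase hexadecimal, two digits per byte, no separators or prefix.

aa4fd3d45d91537d

First, c1 ⊕ c2 = (M1 ⊕ K) ⊕ (M2 ⊕ K) = M1 ⊕ M2, so the key drops out. Then M2 = (M1 ⊕ M2) ⊕ M1 over the first 8 bytes.
byte 0: (1f ^ f2) ^ 47 = ed ^ 47 = aa
byte 1: (71 ^ 7b) ^ 45 = 0a ^ 45 = 4f
byte 2: (92 ^ 15) ^ 54 = 87 ^ 54 = d3
byte 3: (02 ^ f6) ^ 20 = f4 ^ 20 = d4
byte 4: (ea ^ 98) ^ 2f = 72 ^ 2f = 5d
byte 5: (97 ^ 26) ^ 20 = b1 ^ 20 = 91
byte 6: (42 ^ 63) ^ 72 = 21 ^ 72 = 53
byte 7: (9f ^ 87) ^ 65 = 18 ^ 65 = 7d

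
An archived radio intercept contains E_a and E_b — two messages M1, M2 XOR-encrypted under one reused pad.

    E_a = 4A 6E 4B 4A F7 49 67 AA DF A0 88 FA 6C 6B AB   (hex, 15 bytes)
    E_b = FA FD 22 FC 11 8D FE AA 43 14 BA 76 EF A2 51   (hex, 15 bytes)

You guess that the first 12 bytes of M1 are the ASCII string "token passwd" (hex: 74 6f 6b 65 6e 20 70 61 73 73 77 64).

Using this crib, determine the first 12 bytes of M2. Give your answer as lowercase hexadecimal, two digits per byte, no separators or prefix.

c4fc02d388e4e961efc745e8

First, E_a ⊕ E_b = (M1 ⊕ K) ⊕ (M2 ⊕ K) = M1 ⊕ M2, so the key drops out. Then M2 = (M1 ⊕ M2) ⊕ M1 over the first 12 bytes.
byte 0: (4a XOR fa) XOR 74 = b0 XOR 74 = c4
byte 1: (6e XOR fd) XOR 6f = 93 XOR 6f = fc
byte 2: (4b XOR 22) XOR 6b = 69 XOR 6b = 02
byte 3: (4a XOR fc) XOR 65 = b6 XOR 65 = d3
byte 4: (f7 XOR 11) XOR 6e = e6 XOR 6e = 88
byte 5: (49 XOR 8d) XOR 20 = c4 XOR 20 = e4
byte 6: (67 XOR fe) XOR 70 = 99 XOR 70 = e9
byte 7: (aa XOR aa) XOR 61 = 00 XOR 61 = 61
byte 8: (df XOR 43) XOR 73 = 9c XOR 73 = ef
byte 9: (a0 XOR 14) XOR 73 = b4 XOR 73 = c7
byte 10: (88 XOR ba) XOR 77 = 32 XOR 77 = 45
byte 11: (fa XOR 76) XOR 64 = 8c XOR 64 = e8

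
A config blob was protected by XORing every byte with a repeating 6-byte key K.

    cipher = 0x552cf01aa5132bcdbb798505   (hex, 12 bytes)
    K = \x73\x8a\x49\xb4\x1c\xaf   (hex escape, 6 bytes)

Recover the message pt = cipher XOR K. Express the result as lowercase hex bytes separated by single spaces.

26 a6 b9 ae b9 bc 58 47 f2 cd 99 aa

The 6-byte key repeats, so the effective keystream is 73 8a 49 b4 1c af 73 8a 49 b4 1c af.
byte 0: 01010101 XOR 01110011 = 00100110
byte 1: 00101100 XOR 10001010 = 10100110
byte 2: 11110000 XOR 01001001 = 10111001
byte 3: 00011010 XOR 10110100 = 10101110
byte 4: 10100101 XOR 00011100 = 10111001
byte 5: 00010011 XOR 10101111 = 10111100
byte 6: 00101011 XOR 01110011 = 01011000
byte 7: 11001101 XOR 10001010 = 01000111
byte 8: 10111011 XOR 01001001 = 11110010
byte 9: 01111001 XOR 10110100 = 11001101
byte 10: 10000101 XOR 00011100 = 10011001
byte 11: 00000101 XOR 10101111 = 10101010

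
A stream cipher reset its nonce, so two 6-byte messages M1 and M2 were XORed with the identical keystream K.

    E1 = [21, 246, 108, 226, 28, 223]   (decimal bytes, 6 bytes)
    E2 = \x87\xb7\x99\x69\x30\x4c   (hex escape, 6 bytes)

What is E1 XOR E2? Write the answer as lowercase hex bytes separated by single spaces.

E1 ⊕ E2 = (M1 ⊕ K) ⊕ (M2 ⊕ K) = M1 ⊕ M2 — the shared key cancels under XOR.
 21 ^ 135 = 146
246 ^ 183 =  65
108 ^ 153 = 245
226 ^ 105 = 139
 28 ^  48 =  44
223 ^  76 = 147

92 41 f5 8b 2c 93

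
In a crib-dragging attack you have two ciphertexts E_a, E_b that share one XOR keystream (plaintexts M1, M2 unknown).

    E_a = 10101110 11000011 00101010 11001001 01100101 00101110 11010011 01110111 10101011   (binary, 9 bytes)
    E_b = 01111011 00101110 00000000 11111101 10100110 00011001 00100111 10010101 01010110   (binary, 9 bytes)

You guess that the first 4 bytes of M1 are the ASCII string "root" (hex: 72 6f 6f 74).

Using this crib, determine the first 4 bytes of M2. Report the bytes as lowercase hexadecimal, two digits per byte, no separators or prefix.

First, E_a ⊕ E_b = (M1 ⊕ K) ⊕ (M2 ⊕ K) = M1 ⊕ M2, so the key drops out. Then M2 = (M1 ⊕ M2) ⊕ M1 over the first 4 bytes.
byte 0: (ae xor 7b) xor 72 = d5 xor 72 = a7
byte 1: (c3 xor 2e) xor 6f = ed xor 6f = 82
byte 2: (2a xor 00) xor 6f = 2a xor 6f = 45
byte 3: (c9 xor fd) xor 74 = 34 xor 74 = 40

a7824540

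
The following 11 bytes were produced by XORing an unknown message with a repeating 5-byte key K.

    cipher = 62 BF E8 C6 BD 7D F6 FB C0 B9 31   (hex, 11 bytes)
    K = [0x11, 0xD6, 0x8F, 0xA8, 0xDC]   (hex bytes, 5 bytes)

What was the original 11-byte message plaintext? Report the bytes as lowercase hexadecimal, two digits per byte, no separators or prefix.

The 5-byte key repeats, so the effective keystream is 11 d6 8f a8 dc 11 d6 8f a8 dc 11.
byte 0: 62 ⊕ 11 = 73
byte 1: bf ⊕ d6 = 69
byte 2: e8 ⊕ 8f = 67
byte 3: c6 ⊕ a8 = 6e
byte 4: bd ⊕ dc = 61
byte 5: 7d ⊕ 11 = 6c
byte 6: f6 ⊕ d6 = 20
byte 7: fb ⊕ 8f = 74
byte 8: c0 ⊕ a8 = 68
byte 9: b9 ⊕ dc = 65
byte 10: 31 ⊕ 11 = 20

7369676e616c2074686520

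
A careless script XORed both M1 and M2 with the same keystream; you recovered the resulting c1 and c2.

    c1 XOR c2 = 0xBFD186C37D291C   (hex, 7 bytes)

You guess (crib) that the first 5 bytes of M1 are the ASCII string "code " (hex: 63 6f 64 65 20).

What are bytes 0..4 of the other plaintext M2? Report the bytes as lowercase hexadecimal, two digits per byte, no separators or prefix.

Since c1 ⊕ c2 = M1 ⊕ M2, XORing with the guessed M1 bytes yields the corresponding M2 bytes: M2 = (c1 ⊕ c2) ⊕ M1.
10111111 XOR 01100011 = 11011100
11010001 XOR 01101111 = 10111110
10000110 XOR 01100100 = 11100010
11000011 XOR 01100101 = 10100110
01111101 XOR 00100000 = 01011101

dcbee2a65d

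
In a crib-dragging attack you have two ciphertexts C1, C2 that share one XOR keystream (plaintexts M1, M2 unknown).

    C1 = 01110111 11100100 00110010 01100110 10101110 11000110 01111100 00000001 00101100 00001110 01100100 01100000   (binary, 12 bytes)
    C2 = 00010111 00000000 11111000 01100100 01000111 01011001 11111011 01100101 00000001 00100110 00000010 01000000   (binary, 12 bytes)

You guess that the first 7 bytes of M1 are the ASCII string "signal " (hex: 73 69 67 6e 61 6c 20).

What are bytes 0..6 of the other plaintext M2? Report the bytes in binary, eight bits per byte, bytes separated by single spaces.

00010011 10001101 10101101 01101100 10001000 11110011 10100111

First, C1 ⊕ C2 = (M1 ⊕ K) ⊕ (M2 ⊕ K) = M1 ⊕ M2, so the key drops out. Then M2 = (M1 ⊕ M2) ⊕ M1 over the first 7 bytes.
byte 0: (77 XOR 17) XOR 73 = 60 XOR 73 = 13
byte 1: (e4 XOR 00) XOR 69 = e4 XOR 69 = 8d
byte 2: (32 XOR f8) XOR 67 = ca XOR 67 = ad
byte 3: (66 XOR 64) XOR 6e = 02 XOR 6e = 6c
byte 4: (ae XOR 47) XOR 61 = e9 XOR 61 = 88
byte 5: (c6 XOR 59) XOR 6c = 9f XOR 6c = f3
byte 6: (7c XOR fb) XOR 20 = 87 XOR 20 = a7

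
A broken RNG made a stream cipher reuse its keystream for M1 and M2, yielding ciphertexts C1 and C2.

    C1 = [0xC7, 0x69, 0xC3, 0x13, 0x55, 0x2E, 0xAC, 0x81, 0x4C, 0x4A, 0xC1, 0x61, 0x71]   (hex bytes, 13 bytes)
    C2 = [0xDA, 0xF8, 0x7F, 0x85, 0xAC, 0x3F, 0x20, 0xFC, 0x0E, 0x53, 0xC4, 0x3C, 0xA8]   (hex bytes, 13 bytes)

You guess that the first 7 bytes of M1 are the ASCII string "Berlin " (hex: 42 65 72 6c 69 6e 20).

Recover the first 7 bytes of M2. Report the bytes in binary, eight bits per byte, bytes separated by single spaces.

01011111 11110100 11001110 11111010 10010000 01111111 10101100

First, C1 ⊕ C2 = (M1 ⊕ K) ⊕ (M2 ⊕ K) = M1 ⊕ M2, so the key drops out. Then M2 = (M1 ⊕ M2) ⊕ M1 over the first 7 bytes.
byte 0: (c7 xor da) xor 42 = 1d xor 42 = 5f
byte 1: (69 xor f8) xor 65 = 91 xor 65 = f4
byte 2: (c3 xor 7f) xor 72 = bc xor 72 = ce
byte 3: (13 xor 85) xor 6c = 96 xor 6c = fa
byte 4: (55 xor ac) xor 69 = f9 xor 69 = 90
byte 5: (2e xor 3f) xor 6e = 11 xor 6e = 7f
byte 6: (ac xor 20) xor 20 = 8c xor 20 = ac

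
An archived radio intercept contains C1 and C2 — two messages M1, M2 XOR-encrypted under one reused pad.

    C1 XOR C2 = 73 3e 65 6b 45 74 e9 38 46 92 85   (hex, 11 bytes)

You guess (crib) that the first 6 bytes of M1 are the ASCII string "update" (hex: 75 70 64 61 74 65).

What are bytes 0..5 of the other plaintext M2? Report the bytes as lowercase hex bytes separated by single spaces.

06 4e 01 0a 31 11

Since C1 ⊕ C2 = M1 ⊕ M2, XORing with the guessed M1 bytes yields the corresponding M2 bytes: M2 = (C1 ⊕ C2) ⊕ M1.
115 ⊕ 117 =   6
 62 ⊕ 112 =  78
101 ⊕ 100 =   1
107 ⊕  97 =  10
 69 ⊕ 116 =  49
116 ⊕ 101 =  17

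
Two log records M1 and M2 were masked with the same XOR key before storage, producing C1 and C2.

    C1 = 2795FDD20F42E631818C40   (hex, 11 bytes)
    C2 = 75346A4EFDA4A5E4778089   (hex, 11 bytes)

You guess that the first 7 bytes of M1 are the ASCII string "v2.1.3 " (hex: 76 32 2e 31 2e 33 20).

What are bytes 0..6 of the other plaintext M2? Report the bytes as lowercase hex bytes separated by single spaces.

24 93 b9 ad dc d5 63

First, C1 ⊕ C2 = (M1 ⊕ K) ⊕ (M2 ⊕ K) = M1 ⊕ M2, so the key drops out. Then M2 = (M1 ⊕ M2) ⊕ M1 over the first 7 bytes.
byte 0: (27 ^ 75) ^ 76 = 52 ^ 76 = 24
byte 1: (95 ^ 34) ^ 32 = a1 ^ 32 = 93
byte 2: (fd ^ 6a) ^ 2e = 97 ^ 2e = b9
byte 3: (d2 ^ 4e) ^ 31 = 9c ^ 31 = ad
byte 4: (0f ^ fd) ^ 2e = f2 ^ 2e = dc
byte 5: (42 ^ a4) ^ 33 = e6 ^ 33 = d5
byte 6: (e6 ^ a5) ^ 20 = 43 ^ 20 = 63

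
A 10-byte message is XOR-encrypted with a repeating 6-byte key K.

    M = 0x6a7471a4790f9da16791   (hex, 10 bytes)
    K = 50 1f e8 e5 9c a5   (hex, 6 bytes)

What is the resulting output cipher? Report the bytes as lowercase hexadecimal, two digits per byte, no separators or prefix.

The 6-byte key repeats, so the effective keystream is 50 1f e8 e5 9c a5 50 1f e8 e5.
byte 0: 01101010 ⊕ 01010000 = 00111010
byte 1: 01110100 ⊕ 00011111 = 01101011
byte 2: 01110001 ⊕ 11101000 = 10011001
byte 3: 10100100 ⊕ 11100101 = 01000001
byte 4: 01111001 ⊕ 10011100 = 11100101
byte 5: 00001111 ⊕ 10100101 = 10101010
byte 6: 10011101 ⊕ 01010000 = 11001101
byte 7: 10100001 ⊕ 00011111 = 10111110
byte 8: 01100111 ⊕ 11101000 = 10001111
byte 9: 10010001 ⊕ 11100101 = 01110100

3a6b9941e5aacdbe8f74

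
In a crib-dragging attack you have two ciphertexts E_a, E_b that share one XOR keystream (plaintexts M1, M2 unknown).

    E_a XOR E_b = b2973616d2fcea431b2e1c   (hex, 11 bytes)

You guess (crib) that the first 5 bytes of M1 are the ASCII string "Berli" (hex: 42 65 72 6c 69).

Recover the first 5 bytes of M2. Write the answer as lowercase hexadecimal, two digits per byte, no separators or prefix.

Since E_a ⊕ E_b = M1 ⊕ M2, XORing with the guessed M1 bytes yields the corresponding M2 bytes: M2 = (E_a ⊕ E_b) ⊕ M1.
10110010 ^ 01000010 = 11110000
10010111 ^ 01100101 = 11110010
00110110 ^ 01110010 = 01000100
00010110 ^ 01101100 = 01111010
11010010 ^ 01101001 = 10111011

f0f2447abb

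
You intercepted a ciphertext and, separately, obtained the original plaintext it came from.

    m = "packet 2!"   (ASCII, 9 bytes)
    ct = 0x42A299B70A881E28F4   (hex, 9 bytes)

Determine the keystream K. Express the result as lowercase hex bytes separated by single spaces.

32 c3 fa dc 6f fc 3e 1a d5

Since ct = m ⊕ K, XORing both sides with m gives K = m ⊕ ct.
01110000 xor 01000010 = 00110010
01100001 xor 10100010 = 11000011
01100011 xor 10011001 = 11111010
01101011 xor 10110111 = 11011100
01100101 xor 00001010 = 01101111
01110100 xor 10001000 = 11111100
00100000 xor 00011110 = 00111110
00110010 xor 00101000 = 00011010
00100001 xor 11110100 = 11010101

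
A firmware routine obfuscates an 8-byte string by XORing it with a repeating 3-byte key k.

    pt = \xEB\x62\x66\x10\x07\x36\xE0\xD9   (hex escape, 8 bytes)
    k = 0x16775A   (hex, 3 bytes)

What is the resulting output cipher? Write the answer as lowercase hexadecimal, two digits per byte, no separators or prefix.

The 3-byte key repeats, so the effective keystream is 16 77 5a 16 77 5a 16 77.
byte 0: eb ⊕ 16 = fd
byte 1: 62 ⊕ 77 = 15
byte 2: 66 ⊕ 5a = 3c
byte 3: 10 ⊕ 16 = 06
byte 4: 07 ⊕ 77 = 70
byte 5: 36 ⊕ 5a = 6c
byte 6: e0 ⊕ 16 = f6
byte 7: d9 ⊕ 77 = ae

fd153c06706cf6ae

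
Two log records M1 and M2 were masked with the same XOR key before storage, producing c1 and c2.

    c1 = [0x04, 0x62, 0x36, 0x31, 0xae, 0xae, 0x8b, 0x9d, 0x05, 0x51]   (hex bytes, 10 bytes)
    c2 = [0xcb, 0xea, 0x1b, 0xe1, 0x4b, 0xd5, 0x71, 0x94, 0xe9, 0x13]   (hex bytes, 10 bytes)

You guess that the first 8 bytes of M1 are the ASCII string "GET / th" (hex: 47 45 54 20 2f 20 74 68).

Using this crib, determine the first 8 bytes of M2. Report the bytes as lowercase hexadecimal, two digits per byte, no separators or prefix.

First, c1 ⊕ c2 = (M1 ⊕ K) ⊕ (M2 ⊕ K) = M1 ⊕ M2, so the key drops out. Then M2 = (M1 ⊕ M2) ⊕ M1 over the first 8 bytes.
byte 0: (04 ^ cb) ^ 47 = cf ^ 47 = 88
byte 1: (62 ^ ea) ^ 45 = 88 ^ 45 = cd
byte 2: (36 ^ 1b) ^ 54 = 2d ^ 54 = 79
byte 3: (31 ^ e1) ^ 20 = d0 ^ 20 = f0
byte 4: (ae ^ 4b) ^ 2f = e5 ^ 2f = ca
byte 5: (ae ^ d5) ^ 20 = 7b ^ 20 = 5b
byte 6: (8b ^ 71) ^ 74 = fa ^ 74 = 8e
byte 7: (9d ^ 94) ^ 68 = 09 ^ 68 = 61

88cd79f0ca5b8e61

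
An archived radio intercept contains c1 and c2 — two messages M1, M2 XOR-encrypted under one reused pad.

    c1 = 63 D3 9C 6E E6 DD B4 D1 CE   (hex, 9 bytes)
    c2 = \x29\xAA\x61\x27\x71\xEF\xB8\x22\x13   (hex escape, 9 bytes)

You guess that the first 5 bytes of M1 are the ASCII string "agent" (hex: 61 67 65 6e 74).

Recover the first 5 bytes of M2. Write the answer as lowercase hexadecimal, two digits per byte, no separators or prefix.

First, c1 ⊕ c2 = (M1 ⊕ K) ⊕ (M2 ⊕ K) = M1 ⊕ M2, so the key drops out. Then M2 = (M1 ⊕ M2) ⊕ M1 over the first 5 bytes.
byte 0: (63 xor 29) xor 61 = 4a xor 61 = 2b
byte 1: (d3 xor aa) xor 67 = 79 xor 67 = 1e
byte 2: (9c xor 61) xor 65 = fd xor 65 = 98
byte 3: (6e xor 27) xor 6e = 49 xor 6e = 27
byte 4: (e6 xor 71) xor 74 = 97 xor 74 = e3

2b1e9827e3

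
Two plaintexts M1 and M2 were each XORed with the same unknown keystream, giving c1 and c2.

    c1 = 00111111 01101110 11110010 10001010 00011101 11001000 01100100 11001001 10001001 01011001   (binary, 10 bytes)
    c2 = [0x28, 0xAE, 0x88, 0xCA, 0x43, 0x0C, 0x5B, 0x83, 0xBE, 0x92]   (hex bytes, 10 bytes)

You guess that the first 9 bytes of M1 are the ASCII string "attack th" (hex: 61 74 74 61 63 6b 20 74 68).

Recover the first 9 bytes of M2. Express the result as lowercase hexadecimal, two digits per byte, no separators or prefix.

First, c1 ⊕ c2 = (M1 ⊕ K) ⊕ (M2 ⊕ K) = M1 ⊕ M2, so the key drops out. Then M2 = (M1 ⊕ M2) ⊕ M1 over the first 9 bytes.
byte 0: (3f xor 28) xor 61 = 17 xor 61 = 76
byte 1: (6e xor ae) xor 74 = c0 xor 74 = b4
byte 2: (f2 xor 88) xor 74 = 7a xor 74 = 0e
byte 3: (8a xor ca) xor 61 = 40 xor 61 = 21
byte 4: (1d xor 43) xor 63 = 5e xor 63 = 3d
byte 5: (c8 xor 0c) xor 6b = c4 xor 6b = af
byte 6: (64 xor 5b) xor 20 = 3f xor 20 = 1f
byte 7: (c9 xor 83) xor 74 = 4a xor 74 = 3e
byte 8: (89 xor be) xor 68 = 37 xor 68 = 5f

76b40e213daf1f3e5f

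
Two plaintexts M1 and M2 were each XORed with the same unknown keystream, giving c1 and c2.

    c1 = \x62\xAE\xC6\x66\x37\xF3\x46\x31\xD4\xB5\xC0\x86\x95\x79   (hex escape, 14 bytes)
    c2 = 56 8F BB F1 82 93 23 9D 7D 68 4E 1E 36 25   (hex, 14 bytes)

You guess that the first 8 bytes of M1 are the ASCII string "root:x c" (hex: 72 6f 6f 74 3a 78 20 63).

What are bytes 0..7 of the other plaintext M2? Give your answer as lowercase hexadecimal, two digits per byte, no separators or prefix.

First, c1 ⊕ c2 = (M1 ⊕ K) ⊕ (M2 ⊕ K) = M1 ⊕ M2, so the key drops out. Then M2 = (M1 ⊕ M2) ⊕ M1 over the first 8 bytes.
byte 0: (62 XOR 56) XOR 72 = 34 XOR 72 = 46
byte 1: (ae XOR 8f) XOR 6f = 21 XOR 6f = 4e
byte 2: (c6 XOR bb) XOR 6f = 7d XOR 6f = 12
byte 3: (66 XOR f1) XOR 74 = 97 XOR 74 = e3
byte 4: (37 XOR 82) XOR 3a = b5 XOR 3a = 8f
byte 5: (f3 XOR 93) XOR 78 = 60 XOR 78 = 18
byte 6: (46 XOR 23) XOR 20 = 65 XOR 20 = 45
byte 7: (31 XOR 9d) XOR 63 = ac XOR 63 = cf

464e12e38f1845cf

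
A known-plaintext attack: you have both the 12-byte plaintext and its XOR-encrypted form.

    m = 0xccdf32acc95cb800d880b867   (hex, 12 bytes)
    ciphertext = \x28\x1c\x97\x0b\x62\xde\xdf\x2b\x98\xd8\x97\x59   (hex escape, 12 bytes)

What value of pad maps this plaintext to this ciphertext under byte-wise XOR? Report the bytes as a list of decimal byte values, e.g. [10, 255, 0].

[228, 195, 165, 167, 171, 130, 103, 43, 64, 88, 47, 62]

Since ciphertext = m ⊕ pad, XORing both sides with m gives pad = m ⊕ ciphertext.
cc XOR 28 = e4
df XOR 1c = c3
32 XOR 97 = a5
ac XOR 0b = a7
c9 XOR 62 = ab
5c XOR de = 82
b8 XOR df = 67
00 XOR 2b = 2b
d8 XOR 98 = 40
80 XOR d8 = 58
b8 XOR 97 = 2f
67 XOR 59 = 3e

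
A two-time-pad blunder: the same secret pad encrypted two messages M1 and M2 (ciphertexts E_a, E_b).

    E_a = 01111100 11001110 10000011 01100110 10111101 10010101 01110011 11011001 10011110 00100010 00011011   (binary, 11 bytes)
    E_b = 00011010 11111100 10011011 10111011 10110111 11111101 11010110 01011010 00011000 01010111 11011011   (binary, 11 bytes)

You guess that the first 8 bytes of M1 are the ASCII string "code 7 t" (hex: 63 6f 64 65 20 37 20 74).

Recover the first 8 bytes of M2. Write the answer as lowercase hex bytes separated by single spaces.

05 5d 7c b8 2a 5f 85 f7

First, E_a ⊕ E_b = (M1 ⊕ K) ⊕ (M2 ⊕ K) = M1 ⊕ M2, so the key drops out. Then M2 = (M1 ⊕ M2) ⊕ M1 over the first 8 bytes.
byte 0: (7c XOR 1a) XOR 63 = 66 XOR 63 = 05
byte 1: (ce XOR fc) XOR 6f = 32 XOR 6f = 5d
byte 2: (83 XOR 9b) XOR 64 = 18 XOR 64 = 7c
byte 3: (66 XOR bb) XOR 65 = dd XOR 65 = b8
byte 4: (bd XOR b7) XOR 20 = 0a XOR 20 = 2a
byte 5: (95 XOR fd) XOR 37 = 68 XOR 37 = 5f
byte 6: (73 XOR d6) XOR 20 = a5 XOR 20 = 85
byte 7: (d9 XOR 5a) XOR 74 = 83 XOR 74 = f7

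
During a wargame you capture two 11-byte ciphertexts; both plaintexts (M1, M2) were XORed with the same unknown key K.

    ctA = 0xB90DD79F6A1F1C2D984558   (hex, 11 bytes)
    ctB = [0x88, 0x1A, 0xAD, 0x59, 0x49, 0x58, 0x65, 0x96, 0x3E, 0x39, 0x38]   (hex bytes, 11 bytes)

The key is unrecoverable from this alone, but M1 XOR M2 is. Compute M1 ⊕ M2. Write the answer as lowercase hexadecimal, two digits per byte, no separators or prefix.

31177ac6234779bba67c60

ctA ⊕ ctB = (M1 ⊕ K) ⊕ (M2 ⊕ K) = M1 ⊕ M2 — the shared key cancels under XOR.
byte 0: 10111001 ^ 10001000 = 00110001
byte 1: 00001101 ^ 00011010 = 00010111
byte 2: 11010111 ^ 10101101 = 01111010
byte 3: 10011111 ^ 01011001 = 11000110
byte 4: 01101010 ^ 01001001 = 00100011
byte 5: 00011111 ^ 01011000 = 01000111
byte 6: 00011100 ^ 01100101 = 01111001
byte 7: 00101101 ^ 10010110 = 10111011
byte 8: 10011000 ^ 00111110 = 10100110
byte 9: 01000101 ^ 00111001 = 01111100
byte 10: 01011000 ^ 00111000 = 01100000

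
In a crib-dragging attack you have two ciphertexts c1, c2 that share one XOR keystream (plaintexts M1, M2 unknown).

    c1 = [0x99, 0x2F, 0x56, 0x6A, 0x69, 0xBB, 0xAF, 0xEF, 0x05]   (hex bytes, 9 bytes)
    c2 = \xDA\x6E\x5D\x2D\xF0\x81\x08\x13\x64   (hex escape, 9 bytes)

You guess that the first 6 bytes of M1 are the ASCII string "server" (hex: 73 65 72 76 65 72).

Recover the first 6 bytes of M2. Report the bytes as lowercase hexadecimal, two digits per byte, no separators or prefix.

30247931fc48

First, c1 ⊕ c2 = (M1 ⊕ K) ⊕ (M2 ⊕ K) = M1 ⊕ M2, so the key drops out. Then M2 = (M1 ⊕ M2) ⊕ M1 over the first 6 bytes.
byte 0: (99 xor da) xor 73 = 43 xor 73 = 30
byte 1: (2f xor 6e) xor 65 = 41 xor 65 = 24
byte 2: (56 xor 5d) xor 72 = 0b xor 72 = 79
byte 3: (6a xor 2d) xor 76 = 47 xor 76 = 31
byte 4: (69 xor f0) xor 65 = 99 xor 65 = fc
byte 5: (bb xor 81) xor 72 = 3a xor 72 = 48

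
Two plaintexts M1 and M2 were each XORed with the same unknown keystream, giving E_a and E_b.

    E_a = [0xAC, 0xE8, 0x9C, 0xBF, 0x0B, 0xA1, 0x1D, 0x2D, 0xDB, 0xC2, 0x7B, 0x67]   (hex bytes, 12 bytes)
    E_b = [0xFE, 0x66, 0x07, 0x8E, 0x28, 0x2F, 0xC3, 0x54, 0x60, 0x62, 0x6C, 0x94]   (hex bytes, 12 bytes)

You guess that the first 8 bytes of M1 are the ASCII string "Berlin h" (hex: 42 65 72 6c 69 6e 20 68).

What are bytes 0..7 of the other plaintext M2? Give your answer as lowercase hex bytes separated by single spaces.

10 eb e9 5d 4a e0 fe 11

First, E_a ⊕ E_b = (M1 ⊕ K) ⊕ (M2 ⊕ K) = M1 ⊕ M2, so the key drops out. Then M2 = (M1 ⊕ M2) ⊕ M1 over the first 8 bytes.
byte 0: (ac XOR fe) XOR 42 = 52 XOR 42 = 10
byte 1: (e8 XOR 66) XOR 65 = 8e XOR 65 = eb
byte 2: (9c XOR 07) XOR 72 = 9b XOR 72 = e9
byte 3: (bf XOR 8e) XOR 6c = 31 XOR 6c = 5d
byte 4: (0b XOR 28) XOR 69 = 23 XOR 69 = 4a
byte 5: (a1 XOR 2f) XOR 6e = 8e XOR 6e = e0
byte 6: (1d XOR c3) XOR 20 = de XOR 20 = fe
byte 7: (2d XOR 54) XOR 68 = 79 XOR 68 = 11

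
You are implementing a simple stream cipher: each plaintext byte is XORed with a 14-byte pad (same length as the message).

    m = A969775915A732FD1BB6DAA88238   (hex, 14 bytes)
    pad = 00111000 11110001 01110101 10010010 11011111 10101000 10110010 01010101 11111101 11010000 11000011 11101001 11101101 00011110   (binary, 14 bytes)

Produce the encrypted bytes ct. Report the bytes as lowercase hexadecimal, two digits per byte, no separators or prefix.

919802cbca0f80a8e66619416f26

XOR is its own inverse, so applying the key byte-wise gives the result directly.
byte 0: a9 ^ 38 = 91
byte 1: 69 ^ f1 = 98
byte 2: 77 ^ 75 = 02
byte 3: 59 ^ 92 = cb
byte 4: 15 ^ df = ca
byte 5: a7 ^ a8 = 0f
byte 6: 32 ^ b2 = 80
byte 7: fd ^ 55 = a8
byte 8: 1b ^ fd = e6
byte 9: b6 ^ d0 = 66
byte 10: da ^ c3 = 19
byte 11: a8 ^ e9 = 41
byte 12: 82 ^ ed = 6f
byte 13: 38 ^ 1e = 26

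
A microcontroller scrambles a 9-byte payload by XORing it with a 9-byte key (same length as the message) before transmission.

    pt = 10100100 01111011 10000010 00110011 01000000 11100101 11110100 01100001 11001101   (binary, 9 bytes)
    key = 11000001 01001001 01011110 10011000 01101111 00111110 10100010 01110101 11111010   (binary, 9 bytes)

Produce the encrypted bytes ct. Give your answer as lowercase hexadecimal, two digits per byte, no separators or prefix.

6532dcab2fdb561437

a4 ⊕ c1 = 65
7b ⊕ 49 = 32
82 ⊕ 5e = dc
33 ⊕ 98 = ab
40 ⊕ 6f = 2f
e5 ⊕ 3e = db
f4 ⊕ a2 = 56
61 ⊕ 75 = 14
cd ⊕ fa = 37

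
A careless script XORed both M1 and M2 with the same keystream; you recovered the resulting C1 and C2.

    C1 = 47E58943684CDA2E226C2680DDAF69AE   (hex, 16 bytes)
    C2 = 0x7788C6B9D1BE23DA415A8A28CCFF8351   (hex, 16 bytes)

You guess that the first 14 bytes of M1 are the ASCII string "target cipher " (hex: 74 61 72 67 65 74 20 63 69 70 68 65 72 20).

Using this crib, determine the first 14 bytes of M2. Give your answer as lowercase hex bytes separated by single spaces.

44 0c 3d 9d dc 86 d9 97 0a 46 c4 cd 63 70

First, C1 ⊕ C2 = (M1 ⊕ K) ⊕ (M2 ⊕ K) = M1 ⊕ M2, so the key drops out. Then M2 = (M1 ⊕ M2) ⊕ M1 over the first 14 bytes.
byte 0: (47 XOR 77) XOR 74 = 30 XOR 74 = 44
byte 1: (e5 XOR 88) XOR 61 = 6d XOR 61 = 0c
byte 2: (89 XOR c6) XOR 72 = 4f XOR 72 = 3d
byte 3: (43 XOR b9) XOR 67 = fa XOR 67 = 9d
byte 4: (68 XOR d1) XOR 65 = b9 XOR 65 = dc
byte 5: (4c XOR be) XOR 74 = f2 XOR 74 = 86
byte 6: (da XOR 23) XOR 20 = f9 XOR 20 = d9
byte 7: (2e XOR da) XOR 63 = f4 XOR 63 = 97
byte 8: (22 XOR 41) XOR 69 = 63 XOR 69 = 0a
byte 9: (6c XOR 5a) XOR 70 = 36 XOR 70 = 46
byte 10: (26 XOR 8a) XOR 68 = ac XOR 68 = c4
byte 11: (80 XOR 28) XOR 65 = a8 XOR 65 = cd
byte 12: (dd XOR cc) XOR 72 = 11 XOR 72 = 63
byte 13: (af XOR ff) XOR 20 = 50 XOR 20 = 70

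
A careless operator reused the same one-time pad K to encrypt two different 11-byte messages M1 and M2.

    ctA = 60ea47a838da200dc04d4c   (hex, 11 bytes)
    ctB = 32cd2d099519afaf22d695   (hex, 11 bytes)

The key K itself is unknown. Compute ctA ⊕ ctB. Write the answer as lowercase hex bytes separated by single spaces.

ctA ⊕ ctB = (M1 ⊕ K) ⊕ (M2 ⊕ K) = M1 ⊕ M2 — the shared key cancels under XOR.
 96 ⊕  50 =  82
234 ⊕ 205 =  39
 71 ⊕  45 = 106
168 ⊕   9 = 161
 56 ⊕ 149 = 173
218 ⊕  25 = 195
 32 ⊕ 175 = 143
 13 ⊕ 175 = 162
192 ⊕  34 = 226
 77 ⊕ 214 = 155
 76 ⊕ 149 = 217

52 27 6a a1 ad c3 8f a2 e2 9b d9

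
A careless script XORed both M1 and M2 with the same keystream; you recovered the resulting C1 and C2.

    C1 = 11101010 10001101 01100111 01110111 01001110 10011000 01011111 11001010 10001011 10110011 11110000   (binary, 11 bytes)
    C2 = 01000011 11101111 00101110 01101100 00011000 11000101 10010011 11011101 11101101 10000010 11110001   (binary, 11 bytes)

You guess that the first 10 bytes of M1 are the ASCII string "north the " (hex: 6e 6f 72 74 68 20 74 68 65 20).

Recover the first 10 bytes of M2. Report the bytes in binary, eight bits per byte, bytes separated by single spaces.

11000111 00001101 00111011 01101111 00111110 01111101 10111000 01111111 00000011 00010001

First, C1 ⊕ C2 = (M1 ⊕ K) ⊕ (M2 ⊕ K) = M1 ⊕ M2, so the key drops out. Then M2 = (M1 ⊕ M2) ⊕ M1 over the first 10 bytes.
byte 0: (ea XOR 43) XOR 6e = a9 XOR 6e = c7
byte 1: (8d XOR ef) XOR 6f = 62 XOR 6f = 0d
byte 2: (67 XOR 2e) XOR 72 = 49 XOR 72 = 3b
byte 3: (77 XOR 6c) XOR 74 = 1b XOR 74 = 6f
byte 4: (4e XOR 18) XOR 68 = 56 XOR 68 = 3e
byte 5: (98 XOR c5) XOR 20 = 5d XOR 20 = 7d
byte 6: (5f XOR 93) XOR 74 = cc XOR 74 = b8
byte 7: (ca XOR dd) XOR 68 = 17 XOR 68 = 7f
byte 8: (8b XOR ed) XOR 65 = 66 XOR 65 = 03
byte 9: (b3 XOR 82) XOR 20 = 31 XOR 20 = 11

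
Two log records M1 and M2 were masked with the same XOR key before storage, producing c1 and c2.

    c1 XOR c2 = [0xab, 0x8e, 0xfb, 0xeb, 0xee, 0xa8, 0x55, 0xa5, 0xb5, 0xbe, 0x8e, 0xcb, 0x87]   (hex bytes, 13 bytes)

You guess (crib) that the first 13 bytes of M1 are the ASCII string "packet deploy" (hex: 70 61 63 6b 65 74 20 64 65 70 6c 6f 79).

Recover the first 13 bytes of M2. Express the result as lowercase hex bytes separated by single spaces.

Since c1 ⊕ c2 = M1 ⊕ M2, XORing with the guessed M1 bytes yields the corresponding M2 bytes: M2 = (c1 ⊕ c2) ⊕ M1.
ab xor 70 = db
8e xor 61 = ef
fb xor 63 = 98
eb xor 6b = 80
ee xor 65 = 8b
a8 xor 74 = dc
55 xor 20 = 75
a5 xor 64 = c1
b5 xor 65 = d0
be xor 70 = ce
8e xor 6c = e2
cb xor 6f = a4
87 xor 79 = fe

db ef 98 80 8b dc 75 c1 d0 ce e2 a4 fe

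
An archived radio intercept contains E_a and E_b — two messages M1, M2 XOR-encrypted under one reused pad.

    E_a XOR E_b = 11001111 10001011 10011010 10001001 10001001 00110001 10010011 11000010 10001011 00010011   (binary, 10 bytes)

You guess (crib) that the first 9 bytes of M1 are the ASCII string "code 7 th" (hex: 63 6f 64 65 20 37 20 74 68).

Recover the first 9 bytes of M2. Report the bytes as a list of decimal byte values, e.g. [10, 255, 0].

[172, 228, 254, 236, 169, 6, 179, 182, 227]

Since E_a ⊕ E_b = M1 ⊕ M2, XORing with the guessed M1 bytes yields the corresponding M2 bytes: M2 = (E_a ⊕ E_b) ⊕ M1.
207 ^  99 = 172
139 ^ 111 = 228
154 ^ 100 = 254
137 ^ 101 = 236
137 ^  32 = 169
 49 ^  55 =   6
147 ^  32 = 179
194 ^ 116 = 182
139 ^ 104 = 227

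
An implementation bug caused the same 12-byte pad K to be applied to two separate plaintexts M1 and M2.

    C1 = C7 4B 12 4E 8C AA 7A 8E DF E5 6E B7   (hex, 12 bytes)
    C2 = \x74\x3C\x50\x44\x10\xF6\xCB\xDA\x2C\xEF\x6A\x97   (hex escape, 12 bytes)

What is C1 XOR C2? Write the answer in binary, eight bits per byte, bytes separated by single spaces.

10110011 01110111 01000010 00001010 10011100 01011100 10110001 01010100 11110011 00001010 00000100 00100000

C1 ⊕ C2 = (M1 ⊕ K) ⊕ (M2 ⊕ K) = M1 ⊕ M2 — the shared key cancels under XOR.
byte 0: 199 xor 116 = 179
byte 1:  75 xor  60 = 119
byte 2:  18 xor  80 =  66
byte 3:  78 xor  68 =  10
byte 4: 140 xor  16 = 156
byte 5: 170 xor 246 =  92
byte 6: 122 xor 203 = 177
byte 7: 142 xor 218 =  84
byte 8: 223 xor  44 = 243
byte 9: 229 xor 239 =  10
byte 10: 110 xor 106 =   4
byte 11: 183 xor 151 =  32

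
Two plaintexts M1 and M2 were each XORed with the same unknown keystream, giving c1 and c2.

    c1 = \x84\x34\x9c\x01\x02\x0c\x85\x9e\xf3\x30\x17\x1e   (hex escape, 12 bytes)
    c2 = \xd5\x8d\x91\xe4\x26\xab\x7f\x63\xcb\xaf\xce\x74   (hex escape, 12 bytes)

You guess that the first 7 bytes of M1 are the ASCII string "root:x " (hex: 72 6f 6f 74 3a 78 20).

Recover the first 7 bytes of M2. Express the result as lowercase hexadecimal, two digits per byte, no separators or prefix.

First, c1 ⊕ c2 = (M1 ⊕ K) ⊕ (M2 ⊕ K) = M1 ⊕ M2, so the key drops out. Then M2 = (M1 ⊕ M2) ⊕ M1 over the first 7 bytes.
byte 0: (84 ^ d5) ^ 72 = 51 ^ 72 = 23
byte 1: (34 ^ 8d) ^ 6f = b9 ^ 6f = d6
byte 2: (9c ^ 91) ^ 6f = 0d ^ 6f = 62
byte 3: (01 ^ e4) ^ 74 = e5 ^ 74 = 91
byte 4: (02 ^ 26) ^ 3a = 24 ^ 3a = 1e
byte 5: (0c ^ ab) ^ 78 = a7 ^ 78 = df
byte 6: (85 ^ 7f) ^ 20 = fa ^ 20 = da

23d662911edfda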